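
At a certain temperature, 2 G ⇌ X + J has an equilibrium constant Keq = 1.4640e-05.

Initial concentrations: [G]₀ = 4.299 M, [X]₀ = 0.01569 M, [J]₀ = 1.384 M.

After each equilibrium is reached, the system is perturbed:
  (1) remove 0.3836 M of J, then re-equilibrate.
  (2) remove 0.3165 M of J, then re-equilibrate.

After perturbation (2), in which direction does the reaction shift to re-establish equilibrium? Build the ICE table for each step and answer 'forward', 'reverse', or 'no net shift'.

Direction: forward

Q₀ = 0.001175 vs Keq = 1.4640e-05 ⇒ Q>K, reverse
Step 1:
                    G           X           J
  Initial       4.299     0.01569       1.384
  Change      0.03098    -0.01549    -0.01549
  Equil          4.33  2.0057e-04       1.369
  solve Keq expr → x = -0.01549; check Q = 1.4640e-05
Then remove 0.3836 M of J.
Step 2:
                    G           X           J
  Initial        4.33  2.0057e-04      0.9849
  Change  -1.5615e-04  7.8075e-05  7.8075e-05
  Equil          4.33  2.7864e-04       0.985
  solve Keq expr → x = 7.8075e-05; check Q = 1.4640e-05
Then remove 0.3165 M of J.
Step 3:
                    G           X           J
  Initial        4.33  2.7864e-04      0.6685
  Change  -2.6359e-04  1.3179e-04  1.3179e-04
  Equil          4.33  4.1044e-04      0.6686
  solve Keq expr → x = 1.3179e-04; check Q = 1.4640e-05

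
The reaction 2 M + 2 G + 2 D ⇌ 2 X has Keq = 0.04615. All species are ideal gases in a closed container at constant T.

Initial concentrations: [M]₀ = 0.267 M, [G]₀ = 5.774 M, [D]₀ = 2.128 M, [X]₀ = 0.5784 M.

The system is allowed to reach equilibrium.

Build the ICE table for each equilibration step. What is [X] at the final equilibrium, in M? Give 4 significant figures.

Q₀ = 0.03108 vs Keq = 0.04615 ⇒ Q<K, forward
Step 1:
                  M         G         D         X
  init        0.267     5.774     2.128    0.5784
  Δ        -0.03129  -0.03129  -0.03129   0.03129
  eq         0.2357     5.743     2.097    0.6097
  solve Keq expr → x = 0.01565; check Q = 0.04615

[X]_eq = 0.6097 M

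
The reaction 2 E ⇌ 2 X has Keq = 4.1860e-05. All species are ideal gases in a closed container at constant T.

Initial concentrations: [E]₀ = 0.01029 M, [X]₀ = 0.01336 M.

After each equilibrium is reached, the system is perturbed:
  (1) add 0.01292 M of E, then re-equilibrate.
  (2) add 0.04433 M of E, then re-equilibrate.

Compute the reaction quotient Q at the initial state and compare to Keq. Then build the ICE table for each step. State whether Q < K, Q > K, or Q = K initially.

Q₀ = 1.686 vs Keq = 4.1860e-05 ⇒ Q>K, reverse
Step 1:
                   E          X
  I          0.01029    0.01336
  C          0.01321   -0.01321
  E           0.0235 1.5203e-04
  solve Keq expr → x = -0.006604; check Q = 4.1860e-05
Then add 0.01292 M of E.
Step 2:
                   E          X
  I          0.03642 1.5203e-04
  C       -8.3054e-05 8.3054e-05
  E          0.03633 2.3508e-04
  solve Keq expr → x = 4.1527e-05; check Q = 4.1860e-05
Then add 0.04433 M of E.
Step 3:
                   E          X
  I          0.08066 2.3508e-04
  C       -2.8497e-04 2.8497e-04
  E          0.08038 5.2005e-04
  solve Keq expr → x = 1.4248e-04; check Q = 4.1860e-05

Q₀ = 1.686; Q > K (proceeds reverse)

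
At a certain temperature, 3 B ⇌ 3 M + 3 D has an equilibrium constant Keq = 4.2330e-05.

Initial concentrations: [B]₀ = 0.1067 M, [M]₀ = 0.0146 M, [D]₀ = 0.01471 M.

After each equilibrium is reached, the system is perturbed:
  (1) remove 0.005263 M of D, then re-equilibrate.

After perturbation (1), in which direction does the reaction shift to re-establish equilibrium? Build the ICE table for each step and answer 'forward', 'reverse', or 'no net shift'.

Q₀ = 8.1546e-09 vs Keq = 4.2330e-05 ⇒ Q<K, forward
Step 1:
                   B          M          D
  Initial     0.1067     0.0146    0.01471
  Change    -0.03525    0.03525    0.03525
  Equil      0.07145    0.04985    0.04996
  solve Keq expr → x = 0.01175; check Q = 4.2330e-05
Then remove 0.005263 M of D.
Step 2:
                   B          M          D
  Initial    0.07145    0.04985    0.04469
  Change   -0.001997   0.001997   0.001997
  Equil      0.06946    0.05184    0.04669
  solve Keq expr → x = 6.6557e-04; check Q = 4.2330e-05

Direction: forward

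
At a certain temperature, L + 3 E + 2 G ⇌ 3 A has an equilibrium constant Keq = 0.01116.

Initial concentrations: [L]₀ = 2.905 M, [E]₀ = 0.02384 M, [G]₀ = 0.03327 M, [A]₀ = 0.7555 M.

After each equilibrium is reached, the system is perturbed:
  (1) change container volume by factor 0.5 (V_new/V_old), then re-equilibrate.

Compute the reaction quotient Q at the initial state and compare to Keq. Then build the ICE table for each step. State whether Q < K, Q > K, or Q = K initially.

Q₀ = 9.8977e+06; Q > K (proceeds reverse)

Q₀ = 9.8977e+06 vs Keq = 0.01116 ⇒ Q>K, reverse
Step 1:
                  L         E         G         A
  Initial     2.905   0.02384   0.03327    0.7555
  Change     0.2099    0.6297    0.4198   -0.6297
  Equil       3.115    0.6535    0.4531    0.1258
  solve Keq expr → x = -0.2099; check Q = 0.01116
Then change container volume by factor 0.5 (V_new/V_old).
Step 2:
                  L         E         G         A
  Initial      6.23     1.307    0.9061    0.2516
  Change   -0.05196   -0.1559   -0.1039    0.1559
  Equil       6.178     1.151    0.8022    0.4075
  solve Keq expr → x = 0.05196; check Q = 0.01116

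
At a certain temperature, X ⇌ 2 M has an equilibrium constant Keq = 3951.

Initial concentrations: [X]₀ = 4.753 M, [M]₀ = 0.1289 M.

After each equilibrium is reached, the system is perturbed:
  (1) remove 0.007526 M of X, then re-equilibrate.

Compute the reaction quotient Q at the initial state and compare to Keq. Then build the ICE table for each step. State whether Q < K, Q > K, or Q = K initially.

Q₀ = 0.003496; Q < K (proceeds forward)

Q₀ = 0.003496 vs Keq = 3951 ⇒ Q<K, forward
Step 1:
                   X          M
  I            4.753     0.1289
  C            -4.73      9.459
  E          0.02327      9.588
  solve Keq expr → x = 4.73; check Q = 3951
Then remove 0.007526 M of X.
Step 2:
                   X          M
  I          0.01574      9.588
  C         0.007454   -0.01491
  E           0.0232      9.573
  solve Keq expr → x = -0.007454; check Q = 3951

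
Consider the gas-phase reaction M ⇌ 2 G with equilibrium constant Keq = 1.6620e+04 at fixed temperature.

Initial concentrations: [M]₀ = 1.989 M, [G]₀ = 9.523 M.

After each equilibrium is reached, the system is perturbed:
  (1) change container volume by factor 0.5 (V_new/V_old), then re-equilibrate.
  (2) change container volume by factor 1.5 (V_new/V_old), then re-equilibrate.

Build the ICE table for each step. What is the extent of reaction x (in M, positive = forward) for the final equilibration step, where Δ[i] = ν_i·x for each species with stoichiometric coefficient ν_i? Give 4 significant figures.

x = 0.009644 M

Q₀ = 45.59 vs Keq = 1.6620e+04 ⇒ Q<K, forward
Step 1:
                  M         G
  init        1.989     9.523
  Δ          -1.978     3.956
  eq        0.01093     13.48
  solve Keq expr → x = 1.978; check Q = 1.6620e+04
Then change container volume by factor 0.5 (V_new/V_old).
Step 2:
                  M         G
  init      0.02186     26.96
  Δ         0.02172  -0.04345
  eq        0.04359     26.91
  solve Keq expr → x = -0.02172; check Q = 1.6620e+04
Then change container volume by factor 1.5 (V_new/V_old).
Step 3:
                  M         G
  init      0.02906     17.94
  Δ       -0.009644   0.01929
  eq        0.01941     17.96
  solve Keq expr → x = 0.009644; check Q = 1.6620e+04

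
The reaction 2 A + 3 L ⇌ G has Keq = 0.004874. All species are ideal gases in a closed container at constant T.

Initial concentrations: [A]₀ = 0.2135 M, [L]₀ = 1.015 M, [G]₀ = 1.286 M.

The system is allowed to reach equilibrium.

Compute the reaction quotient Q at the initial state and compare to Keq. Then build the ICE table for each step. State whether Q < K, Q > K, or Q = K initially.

Q₀ = 26.98; Q > K (proceeds reverse)

Q₀ = 26.98 vs Keq = 0.004874 ⇒ Q>K, reverse
Step 1:
                   A          L          G
  init        0.2135      1.015      1.286
  Δ            1.521      2.282    -0.7606
  eq           1.735      3.297     0.5254
  solve Keq expr → x = -0.7606; check Q = 0.004874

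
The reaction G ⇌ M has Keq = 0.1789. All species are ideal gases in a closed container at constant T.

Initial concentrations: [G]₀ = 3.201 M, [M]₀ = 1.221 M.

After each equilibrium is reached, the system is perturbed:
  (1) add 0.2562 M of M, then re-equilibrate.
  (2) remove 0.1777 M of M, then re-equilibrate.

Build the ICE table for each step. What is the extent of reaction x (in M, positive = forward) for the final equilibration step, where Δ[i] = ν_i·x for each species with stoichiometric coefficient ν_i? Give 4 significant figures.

Q₀ = 0.3814 vs Keq = 0.1789 ⇒ Q>K, reverse
Step 1:
                    G           M
  init          3.201       1.221
  Δ              0.55       -0.55
  eq            3.751       0.671
  solve Keq expr → x = -0.55; check Q = 0.1789
Then add 0.2562 M of M.
Step 2:
                    G           M
  init          3.751      0.9272
  Δ            0.2173     -0.2173
  eq            3.968      0.7099
  solve Keq expr → x = -0.2173; check Q = 0.1789
Then remove 0.1777 M of M.
Step 3:
                    G           M
  init          3.968      0.5322
  Δ           -0.1507      0.1507
  eq            3.818       0.683
  solve Keq expr → x = 0.1507; check Q = 0.1789

x = 0.1507 M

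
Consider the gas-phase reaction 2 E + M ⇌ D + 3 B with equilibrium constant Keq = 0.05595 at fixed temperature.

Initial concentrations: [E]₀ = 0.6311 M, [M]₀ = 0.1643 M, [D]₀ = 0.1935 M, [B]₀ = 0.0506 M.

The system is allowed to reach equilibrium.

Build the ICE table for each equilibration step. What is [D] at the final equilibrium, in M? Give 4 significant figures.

Q₀ = 3.8309e-04 vs Keq = 0.05595 ⇒ Q<K, forward
Step 1:
                  E         M         D         B
  Initial    0.6311    0.1643    0.1935    0.0506
  Change   -0.09738  -0.04869   0.04869    0.1461
  Equil      0.5337    0.1156    0.2422    0.1967
  solve Keq expr → x = 0.04869; check Q = 0.05595

[D]_eq = 0.2422 M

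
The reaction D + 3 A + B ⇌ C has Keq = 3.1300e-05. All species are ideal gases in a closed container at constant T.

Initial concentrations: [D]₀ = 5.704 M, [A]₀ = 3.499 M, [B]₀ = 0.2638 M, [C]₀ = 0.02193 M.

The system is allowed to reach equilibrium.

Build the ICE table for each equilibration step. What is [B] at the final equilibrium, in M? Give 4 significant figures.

Q₀ = 3.4021e-04 vs Keq = 3.1300e-05 ⇒ Q>K, reverse
Step 1:
                   D          A          B          C
  init         5.704      3.499     0.2638    0.02193
  Δ          0.01964    0.05893    0.01964   -0.01964
  eq           5.724      3.558     0.2834   0.002287
  solve Keq expr → x = -0.01964; check Q = 3.1300e-05

[B]_eq = 0.2834 M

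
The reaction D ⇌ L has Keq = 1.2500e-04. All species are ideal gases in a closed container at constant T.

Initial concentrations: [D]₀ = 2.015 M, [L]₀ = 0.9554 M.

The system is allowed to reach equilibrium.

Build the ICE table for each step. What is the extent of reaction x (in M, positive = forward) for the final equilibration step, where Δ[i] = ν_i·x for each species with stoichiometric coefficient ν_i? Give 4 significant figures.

x = -0.955 M

Q₀ = 0.4741 vs Keq = 1.2500e-04 ⇒ Q>K, reverse
Step 1:
                    D           L
  I             2.015      0.9554
  C             0.955      -0.955
  E              2.97  3.7125e-04
  solve Keq expr → x = -0.955; check Q = 1.2500e-04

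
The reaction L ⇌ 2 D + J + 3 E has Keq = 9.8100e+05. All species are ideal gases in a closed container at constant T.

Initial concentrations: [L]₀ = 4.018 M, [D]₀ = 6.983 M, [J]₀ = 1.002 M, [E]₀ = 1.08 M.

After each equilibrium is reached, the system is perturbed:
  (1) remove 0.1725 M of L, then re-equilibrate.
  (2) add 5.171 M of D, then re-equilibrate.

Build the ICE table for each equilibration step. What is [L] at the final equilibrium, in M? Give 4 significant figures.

Q₀ = 15.32 vs Keq = 9.8100e+05 ⇒ Q<K, forward
Step 1:
                  L         D         J         E
  I           4.018     6.983     1.002      1.08
  C          -3.148     6.296     3.148     9.445
  E          0.8698     13.28      4.15     10.52
  solve Keq expr → x = 3.148; check Q = 9.8100e+05
Then remove 0.1725 M of L.
Step 2:
                  L         D         J         E
  I          0.6973     13.28      4.15     10.52
  C         0.07983   -0.1597  -0.07983   -0.2395
  E          0.7771     13.12      4.07     10.29
  solve Keq expr → x = -0.07983; check Q = 9.8100e+05
Then add 5.171 M of D.
Step 3:
                  L         D         J         E
  I          0.7771     18.29      4.07     10.29
  C          0.2665   -0.5331   -0.2665   -0.7996
  E           1.044     17.76     3.804     9.486
  solve Keq expr → x = -0.2665; check Q = 9.8100e+05

[L]_eq = 1.044 M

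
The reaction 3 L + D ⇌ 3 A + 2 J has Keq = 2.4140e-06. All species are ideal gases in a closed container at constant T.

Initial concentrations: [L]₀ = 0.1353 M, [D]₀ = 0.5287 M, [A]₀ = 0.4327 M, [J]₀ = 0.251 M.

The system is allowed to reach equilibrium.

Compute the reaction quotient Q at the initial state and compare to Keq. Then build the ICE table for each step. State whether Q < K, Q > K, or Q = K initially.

Q₀ = 3.898 vs Keq = 2.4140e-06 ⇒ Q>K, reverse
Step 1:
                    L           D           A           J
  init         0.1353      0.5287      0.4327       0.251
  Δ            0.3499      0.1166     -0.3499     -0.2333
  eq           0.4852      0.6453     0.08277     0.01772
  solve Keq expr → x = -0.1166; check Q = 2.4140e-06

Q₀ = 3.898; Q > K (proceeds reverse)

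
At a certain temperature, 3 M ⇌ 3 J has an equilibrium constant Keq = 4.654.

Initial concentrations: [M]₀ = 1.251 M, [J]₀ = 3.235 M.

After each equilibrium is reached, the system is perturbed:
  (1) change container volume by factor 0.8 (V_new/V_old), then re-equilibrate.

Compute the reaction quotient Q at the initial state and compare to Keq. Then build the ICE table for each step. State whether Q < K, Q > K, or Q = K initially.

Q₀ = 17.29; Q > K (proceeds reverse)

Q₀ = 17.29 vs Keq = 4.654 ⇒ Q>K, reverse
Step 1:
                    M           J
  Initial       1.251       3.235
  Change       0.4294     -0.4294
  Equil          1.68       2.806
  solve Keq expr → x = -0.1431; check Q = 4.654
Then change container volume by factor 0.8 (V_new/V_old).
Step 2:
                    M           J
  Initial       2.101       3.507
  Change            0           0
  Equil         2.101       3.507
  solve Keq expr → x = 0; check Q = 4.654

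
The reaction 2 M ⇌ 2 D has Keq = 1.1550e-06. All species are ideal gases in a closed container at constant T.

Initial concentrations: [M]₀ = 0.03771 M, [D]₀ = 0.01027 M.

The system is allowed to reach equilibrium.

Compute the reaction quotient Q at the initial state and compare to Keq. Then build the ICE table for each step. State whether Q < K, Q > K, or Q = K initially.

Q₀ = 0.07417 vs Keq = 1.1550e-06 ⇒ Q>K, reverse
Step 1:
                  M         D
  Initial   0.03771   0.01027
  Change    0.01022  -0.01022
  Equil     0.04793 5.1509e-05
  solve Keq expr → x = -0.005109; check Q = 1.1550e-06

Q₀ = 0.07417; Q > K (proceeds reverse)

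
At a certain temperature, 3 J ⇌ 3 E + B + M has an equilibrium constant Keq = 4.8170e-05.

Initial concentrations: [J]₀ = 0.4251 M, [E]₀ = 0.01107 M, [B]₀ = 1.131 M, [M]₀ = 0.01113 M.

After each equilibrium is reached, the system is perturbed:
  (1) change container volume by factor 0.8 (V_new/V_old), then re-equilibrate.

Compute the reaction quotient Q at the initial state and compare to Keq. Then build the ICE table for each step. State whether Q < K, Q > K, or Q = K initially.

Q₀ = 2.2229e-07; Q < K (proceeds forward)

Q₀ = 2.2229e-07 vs Keq = 4.8170e-05 ⇒ Q<K, forward
Step 1:
                    J           E           B           M
  I            0.4251     0.01107       1.131     0.01113
  C          -0.03634     0.03634     0.01211     0.01211
  E            0.3888     0.04741       1.143     0.02324
  solve Keq expr → x = 0.01211; check Q = 4.8170e-05
Then change container volume by factor 0.8 (V_new/V_old).
Step 2:
                    J           E           B           M
  I             0.486     0.05926       1.429     0.02905
  C          0.006219   -0.006219   -0.002073   -0.002073
  E            0.4922     0.05304       1.427     0.02698
  solve Keq expr → x = -0.002073; check Q = 4.8170e-05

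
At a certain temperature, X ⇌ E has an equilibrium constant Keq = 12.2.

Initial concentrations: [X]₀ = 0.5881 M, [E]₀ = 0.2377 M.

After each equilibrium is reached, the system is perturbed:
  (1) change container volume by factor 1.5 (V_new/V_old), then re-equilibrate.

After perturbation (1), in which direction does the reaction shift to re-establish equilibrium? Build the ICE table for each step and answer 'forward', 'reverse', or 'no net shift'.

Q₀ = 0.4042 vs Keq = 12.2 ⇒ Q<K, forward
Step 1:
                    X           E
  I            0.5881      0.2377
  C           -0.5255      0.5255
  E           0.06256      0.7632
  solve Keq expr → x = 0.5255; check Q = 12.2
Then change container volume by factor 1.5 (V_new/V_old).
Step 2:
                    X           E
  I           0.04171      0.5088
  C                 0           0
  E           0.04171      0.5088
  solve Keq expr → x = 0; check Q = 12.2

Direction: no net shift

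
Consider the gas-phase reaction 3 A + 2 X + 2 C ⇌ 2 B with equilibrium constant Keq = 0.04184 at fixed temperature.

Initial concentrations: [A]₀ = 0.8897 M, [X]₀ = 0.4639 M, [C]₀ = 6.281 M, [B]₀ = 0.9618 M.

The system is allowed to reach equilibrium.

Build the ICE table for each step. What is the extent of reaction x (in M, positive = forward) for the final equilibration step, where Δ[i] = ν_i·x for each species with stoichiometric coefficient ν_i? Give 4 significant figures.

x = -0.05954 M

Q₀ = 0.1547 vs Keq = 0.04184 ⇒ Q>K, reverse
Step 1:
                    A           X           C           B
  Initial      0.8897      0.4639       6.281      0.9618
  Change       0.1786      0.1191      0.1191     -0.1191
  Equil         1.068       0.583         6.4      0.8427
  solve Keq expr → x = -0.05954; check Q = 0.04184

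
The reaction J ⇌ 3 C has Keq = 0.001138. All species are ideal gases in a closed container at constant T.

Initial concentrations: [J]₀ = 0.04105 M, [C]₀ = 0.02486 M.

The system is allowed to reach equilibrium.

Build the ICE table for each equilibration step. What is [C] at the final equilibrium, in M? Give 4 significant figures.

[C]_eq = 0.035 M

Q₀ = 3.7427e-04 vs Keq = 0.001138 ⇒ Q<K, forward
Step 1:
                    J           C
  Initial     0.04105     0.02486
  Change    -0.003379     0.01014
  Equil       0.03767       0.035
  solve Keq expr → x = 0.003379; check Q = 0.001138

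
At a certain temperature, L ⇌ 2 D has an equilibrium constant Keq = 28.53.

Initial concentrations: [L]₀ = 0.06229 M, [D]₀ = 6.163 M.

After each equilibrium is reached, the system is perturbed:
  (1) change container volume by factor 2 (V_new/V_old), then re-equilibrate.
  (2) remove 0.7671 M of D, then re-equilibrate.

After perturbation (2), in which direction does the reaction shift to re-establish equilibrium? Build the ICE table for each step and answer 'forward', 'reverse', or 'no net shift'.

Q₀ = 609.8 vs Keq = 28.53 ⇒ Q>K, reverse
Step 1:
                    L           D
  init        0.06229       6.163
  Δ            0.7197      -1.439
  eq            0.782       4.724
  solve Keq expr → x = -0.7197; check Q = 28.53
Then change container volume by factor 2 (V_new/V_old).
Step 2:
                    L           D
  init          0.391       2.362
  Δ           -0.1447      0.2893
  eq           0.2463       2.651
  solve Keq expr → x = 0.1447; check Q = 28.53
Then remove 0.7671 M of D.
Step 3:
                    L           D
  init         0.2463       1.884
  Δ          -0.09545      0.1909
  eq           0.1509       2.075
  solve Keq expr → x = 0.09545; check Q = 28.53

Direction: forward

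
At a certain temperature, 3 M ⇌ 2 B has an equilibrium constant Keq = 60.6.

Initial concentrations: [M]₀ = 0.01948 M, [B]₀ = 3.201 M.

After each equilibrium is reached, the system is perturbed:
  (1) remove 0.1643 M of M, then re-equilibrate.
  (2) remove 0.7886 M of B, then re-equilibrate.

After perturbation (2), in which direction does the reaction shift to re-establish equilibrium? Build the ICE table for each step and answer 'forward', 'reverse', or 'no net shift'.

Q₀ = 1.3861e+06 vs Keq = 60.6 ⇒ Q>K, reverse
Step 1:
                    M           B
  init        0.01948       3.201
  Δ            0.4948     -0.3299
  eq           0.5143       2.871
  solve Keq expr → x = -0.1649; check Q = 60.6
Then remove 0.1643 M of M.
Step 2:
                    M           B
  init           0.35       2.871
  Δ            0.1521     -0.1014
  eq           0.5021        2.77
  solve Keq expr → x = -0.05071; check Q = 60.6
Then remove 0.7886 M of B.
Step 3:
                    M           B
  init         0.5021       1.981
  Δ          -0.09225      0.0615
  eq           0.4099       2.043
  solve Keq expr → x = 0.03075; check Q = 60.6

Direction: forward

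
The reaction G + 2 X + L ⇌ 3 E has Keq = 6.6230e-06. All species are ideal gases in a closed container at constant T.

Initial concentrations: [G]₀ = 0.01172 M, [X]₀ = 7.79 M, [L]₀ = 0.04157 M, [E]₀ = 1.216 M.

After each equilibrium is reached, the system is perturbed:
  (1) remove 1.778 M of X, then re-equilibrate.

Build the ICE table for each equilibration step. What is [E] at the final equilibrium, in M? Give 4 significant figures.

[E]_eq = 0.03774 M

Q₀ = 60.82 vs Keq = 6.6230e-06 ⇒ Q>K, reverse
Step 1:
                    G           X           L           E
  Initial     0.01172        7.79     0.04157       1.216
  Change       0.3907      0.7814      0.3907      -1.172
  Equil        0.4024       8.571      0.4323     0.04391
  solve Keq expr → x = -0.3907; check Q = 6.6230e-06
Then remove 1.778 M of X.
Step 2:
                    G           X           L           E
  Initial      0.4024       6.793      0.4323     0.04391
  Change     0.002055     0.00411    0.002055   -0.006165
  Equil        0.4045       6.798      0.4343     0.03774
  solve Keq expr → x = -0.002055; check Q = 6.6230e-06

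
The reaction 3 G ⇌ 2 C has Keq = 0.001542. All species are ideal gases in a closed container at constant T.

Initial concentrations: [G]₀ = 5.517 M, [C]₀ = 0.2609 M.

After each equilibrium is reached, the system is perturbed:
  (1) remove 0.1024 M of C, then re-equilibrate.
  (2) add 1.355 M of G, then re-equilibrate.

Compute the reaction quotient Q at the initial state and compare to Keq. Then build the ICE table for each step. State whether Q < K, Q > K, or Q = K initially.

Q₀ = 4.0536e-04; Q < K (proceeds forward)

Q₀ = 4.0536e-04 vs Keq = 0.001542 ⇒ Q<K, forward
Step 1:
                    G           C
  init          5.517      0.2609
  Δ           -0.3088      0.2058
  eq            5.208      0.4667
  solve Keq expr → x = 0.1029; check Q = 0.001542
Then remove 0.1024 M of C.
Step 2:
                    G           C
  init          5.208      0.3643
  Δ            -0.128     0.08531
  eq             5.08      0.4496
  solve Keq expr → x = 0.04265; check Q = 0.001542
Then add 1.355 M of G.
Step 3:
                    G           C
  init          6.435      0.4496
  Δ           -0.2349      0.1566
  eq              6.2      0.6063
  solve Keq expr → x = 0.07831; check Q = 0.001542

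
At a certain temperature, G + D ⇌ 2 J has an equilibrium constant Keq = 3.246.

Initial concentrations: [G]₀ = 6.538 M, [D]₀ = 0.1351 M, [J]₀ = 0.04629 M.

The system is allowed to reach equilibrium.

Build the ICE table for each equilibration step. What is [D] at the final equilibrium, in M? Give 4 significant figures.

[D]_eq = 0.004543 M

Q₀ = 0.002426 vs Keq = 3.246 ⇒ Q<K, forward
Step 1:
                  G         D         J
  Initial     6.538    0.1351   0.04629
  Change    -0.1306   -0.1306    0.2611
  Equil       6.407  0.004543    0.3074
  solve Keq expr → x = 0.1306; check Q = 3.246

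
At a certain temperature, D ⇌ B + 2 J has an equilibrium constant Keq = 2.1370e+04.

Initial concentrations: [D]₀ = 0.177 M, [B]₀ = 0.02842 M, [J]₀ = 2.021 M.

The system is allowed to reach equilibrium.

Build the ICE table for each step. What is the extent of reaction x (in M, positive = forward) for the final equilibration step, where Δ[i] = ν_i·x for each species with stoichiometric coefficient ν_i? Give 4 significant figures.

x = 0.1769 M

Q₀ = 0.6558 vs Keq = 2.1370e+04 ⇒ Q<K, forward
Step 1:
                  D         B         J
  init        0.177   0.02842     2.021
  Δ         -0.1769    0.1769    0.3539
  eq      5.4201e-05    0.2054     2.375
  solve Keq expr → x = 0.1769; check Q = 2.1370e+04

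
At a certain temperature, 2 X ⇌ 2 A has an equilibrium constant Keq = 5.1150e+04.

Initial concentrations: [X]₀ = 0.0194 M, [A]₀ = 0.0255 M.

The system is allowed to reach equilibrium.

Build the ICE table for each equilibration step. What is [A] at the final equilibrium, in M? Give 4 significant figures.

Q₀ = 1.728 vs Keq = 5.1150e+04 ⇒ Q<K, forward
Step 1:
                  X         A
  init       0.0194    0.0255
  Δ         -0.0192    0.0192
  eq      1.9765e-04    0.0447
  solve Keq expr → x = 0.009601; check Q = 5.1150e+04

[A]_eq = 0.0447 M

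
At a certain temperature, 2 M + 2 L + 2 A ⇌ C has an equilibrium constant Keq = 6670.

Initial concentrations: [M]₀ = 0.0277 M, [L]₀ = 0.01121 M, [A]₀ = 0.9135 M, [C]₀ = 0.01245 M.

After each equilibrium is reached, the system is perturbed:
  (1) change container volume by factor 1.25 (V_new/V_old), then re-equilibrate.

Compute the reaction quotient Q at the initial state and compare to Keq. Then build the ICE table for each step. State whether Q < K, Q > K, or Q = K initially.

Q₀ = 1.5473e+05 vs Keq = 6670 ⇒ Q>K, reverse
Step 1:
                    M           L           A           C
  I            0.0277     0.01121      0.9135     0.01245
  C           0.01331     0.01331     0.01331   -0.006656
  E           0.04101     0.02452      0.9268    0.005794
  solve Keq expr → x = -0.006656; check Q = 6670
Then change container volume by factor 1.25 (V_new/V_old).
Step 2:
                    M           L           A           C
  I           0.03281     0.01962      0.7414    0.004635
  C          0.003815    0.003815    0.003815   -0.001907
  E           0.03662     0.02343      0.7453    0.002728
  solve Keq expr → x = -0.001907; check Q = 6670

Q₀ = 1.5473e+05; Q > K (proceeds reverse)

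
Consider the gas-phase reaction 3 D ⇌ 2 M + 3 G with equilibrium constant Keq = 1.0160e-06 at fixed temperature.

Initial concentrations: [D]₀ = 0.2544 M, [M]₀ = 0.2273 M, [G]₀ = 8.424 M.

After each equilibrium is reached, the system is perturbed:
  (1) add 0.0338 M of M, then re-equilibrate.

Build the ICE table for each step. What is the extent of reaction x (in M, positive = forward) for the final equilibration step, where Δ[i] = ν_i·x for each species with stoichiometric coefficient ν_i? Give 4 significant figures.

x = -0.0169 M

Q₀ = 1876 vs Keq = 1.0160e-06 ⇒ Q>K, reverse
Step 1:
                  D         M         G
  Initial    0.2544    0.2273     8.424
  Change     0.3409   -0.2273   -0.3409
  Equil      0.5953 2.0147e-05     8.083
  solve Keq expr → x = -0.1136; check Q = 1.0160e-06
Then add 0.0338 M of M.
Step 2:
                  D         M         G
  Initial    0.5953   0.03382     8.083
  Change     0.0507   -0.0338   -0.0507
  Equil       0.646 2.2990e-05     8.032
  solve Keq expr → x = -0.0169; check Q = 1.0160e-06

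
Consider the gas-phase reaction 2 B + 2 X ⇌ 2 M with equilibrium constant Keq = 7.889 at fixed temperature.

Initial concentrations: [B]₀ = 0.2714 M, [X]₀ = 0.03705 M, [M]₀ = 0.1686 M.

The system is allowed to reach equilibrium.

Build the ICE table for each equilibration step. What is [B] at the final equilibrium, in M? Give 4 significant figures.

[B]_eq = 0.3396 M

Q₀ = 281.1 vs Keq = 7.889 ⇒ Q>K, reverse
Step 1:
                   B          X          M
  Initial     0.2714    0.03705     0.1686
  Change      0.0682     0.0682    -0.0682
  Equil       0.3396     0.1053     0.1004
  solve Keq expr → x = -0.0341; check Q = 7.889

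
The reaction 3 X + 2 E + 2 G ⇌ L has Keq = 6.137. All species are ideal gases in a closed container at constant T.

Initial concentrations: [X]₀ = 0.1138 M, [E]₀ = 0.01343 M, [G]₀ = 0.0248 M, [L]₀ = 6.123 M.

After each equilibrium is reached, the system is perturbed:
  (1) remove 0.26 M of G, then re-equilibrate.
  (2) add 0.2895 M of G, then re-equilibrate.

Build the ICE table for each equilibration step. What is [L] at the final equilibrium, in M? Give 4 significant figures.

[L]_eq = 5.733 M

Q₀ = 3.7453e+10 vs Keq = 6.137 ⇒ Q>K, reverse
Step 1:
                  X         E         G         L
  init       0.1138   0.01343    0.0248     6.123
  Δ           1.184    0.7893    0.7893   -0.3947
  eq          1.298    0.8027    0.8141     5.728
  solve Keq expr → x = -0.3947; check Q = 6.137
Then remove 0.26 M of G.
Step 2:
                  X         E         G         L
  init        1.298    0.8027    0.5541     5.728
  Δ          0.1265   0.08432   0.08432  -0.04216
  eq          1.424    0.8871    0.6384     5.686
  solve Keq expr → x = -0.04216; check Q = 6.137
Then add 0.2895 M of G.
Step 3:
                  X         E         G         L
  init        1.424    0.8871    0.9279     5.686
  Δ         -0.1391  -0.09274  -0.09274   0.04637
  eq          1.285    0.7943    0.8352     5.733
  solve Keq expr → x = 0.04637; check Q = 6.137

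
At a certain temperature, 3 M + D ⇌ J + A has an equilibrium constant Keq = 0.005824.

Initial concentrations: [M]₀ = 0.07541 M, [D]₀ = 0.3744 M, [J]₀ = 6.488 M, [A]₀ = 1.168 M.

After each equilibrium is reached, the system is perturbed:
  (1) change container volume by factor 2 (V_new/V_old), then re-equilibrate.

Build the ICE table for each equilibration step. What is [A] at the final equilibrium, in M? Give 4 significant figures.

Q₀ = 4.7199e+04 vs Keq = 0.005824 ⇒ Q>K, reverse
Step 1:
                  M         D         J         A
  I         0.07541    0.3744     6.488     1.168
  C           3.317     1.106    -1.106    -1.106
  E           3.392      1.48     5.382   0.06249
  solve Keq expr → x = -1.106; check Q = 0.005824
Then change container volume by factor 2 (V_new/V_old).
Step 2:
                  M         D         J         A
  I           1.696      0.74     2.691   0.03125
  C         0.06643   0.02214  -0.02214  -0.02214
  E           1.762    0.7621     2.669  0.009103
  solve Keq expr → x = -0.02214; check Q = 0.005824

[A]_eq = 0.009103 M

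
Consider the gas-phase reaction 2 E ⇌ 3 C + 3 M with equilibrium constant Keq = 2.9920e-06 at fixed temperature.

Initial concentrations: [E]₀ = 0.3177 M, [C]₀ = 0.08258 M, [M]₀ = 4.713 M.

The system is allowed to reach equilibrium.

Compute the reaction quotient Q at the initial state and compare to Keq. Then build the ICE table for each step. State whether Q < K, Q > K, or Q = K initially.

Q₀ = 0.5841; Q > K (proceeds reverse)

Q₀ = 0.5841 vs Keq = 2.9920e-06 ⇒ Q>K, reverse
Step 1:
                   E          C          M
  Initial     0.3177    0.08258      4.713
  Change     0.05398   -0.08097   -0.08097
  Equil       0.3717   0.001608      4.632
  solve Keq expr → x = -0.02699; check Q = 2.9920e-06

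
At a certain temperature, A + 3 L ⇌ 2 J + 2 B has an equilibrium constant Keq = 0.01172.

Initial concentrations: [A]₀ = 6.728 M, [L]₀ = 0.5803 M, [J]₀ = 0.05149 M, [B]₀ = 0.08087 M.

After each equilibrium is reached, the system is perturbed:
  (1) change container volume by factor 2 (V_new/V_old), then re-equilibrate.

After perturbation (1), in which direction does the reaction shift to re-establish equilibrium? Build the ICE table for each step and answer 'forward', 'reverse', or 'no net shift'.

Q₀ = 1.3188e-05 vs Keq = 0.01172 ⇒ Q<K, forward
Step 1:
                    A           L           J           B
  Initial       6.728      0.5803     0.05149     0.08087
  Change     -0.08271     -0.2481      0.1654      0.1654
  Equil         6.645      0.3322      0.2169      0.2463
  solve Keq expr → x = 0.08271; check Q = 0.01172
Then change container volume by factor 2 (V_new/V_old).
Step 2:
                    A           L           J           B
  Initial       3.323      0.1661      0.1085      0.1231
  Change            0           0           0           0
  Equil         3.323      0.1661      0.1085      0.1231
  solve Keq expr → x = 0; check Q = 0.01172

Direction: no net shift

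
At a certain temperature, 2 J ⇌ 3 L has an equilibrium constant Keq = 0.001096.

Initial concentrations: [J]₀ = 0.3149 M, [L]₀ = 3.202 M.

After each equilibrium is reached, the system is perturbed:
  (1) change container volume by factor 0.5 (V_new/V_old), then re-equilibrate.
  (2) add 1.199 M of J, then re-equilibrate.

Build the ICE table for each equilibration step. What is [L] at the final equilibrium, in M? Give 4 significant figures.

[L]_eq = 0.3357 M

Q₀ = 331.1 vs Keq = 0.001096 ⇒ Q>K, reverse
Step 1:
                    J           L
  Initial      0.3149       3.202
  Change        2.014      -3.021
  Equil         2.329      0.1811
  solve Keq expr → x = -1.007; check Q = 0.001096
Then change container volume by factor 0.5 (V_new/V_old).
Step 2:
                    J           L
  Initial       4.658      0.3623
  Change       0.0485    -0.07275
  Equil         4.706      0.2895
  solve Keq expr → x = -0.02425; check Q = 0.001096
Then add 1.199 M of J.
Step 3:
                    J           L
  Initial       5.905      0.2895
  Change     -0.03075     0.04613
  Equil         5.874      0.3357
  solve Keq expr → x = 0.01538; check Q = 0.001096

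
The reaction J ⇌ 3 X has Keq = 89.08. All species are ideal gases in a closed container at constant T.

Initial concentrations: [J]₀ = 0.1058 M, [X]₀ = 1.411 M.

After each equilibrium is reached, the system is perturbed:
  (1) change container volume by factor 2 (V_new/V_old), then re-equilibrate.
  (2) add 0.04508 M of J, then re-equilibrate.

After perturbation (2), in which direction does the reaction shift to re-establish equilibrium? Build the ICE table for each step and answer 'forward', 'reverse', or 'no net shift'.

Direction: forward

Q₀ = 26.55 vs Keq = 89.08 ⇒ Q<K, forward
Step 1:
                    J           X
  I            0.1058       1.411
  C          -0.06047      0.1814
  E           0.04533       1.592
  solve Keq expr → x = 0.06047; check Q = 89.08
Then change container volume by factor 2 (V_new/V_old).
Step 2:
                    J           X
  I           0.02266      0.7962
  C          -0.01592     0.04775
  E          0.006748       0.844
  solve Keq expr → x = 0.01592; check Q = 89.08
Then add 0.04508 M of J.
Step 3:
                    J           X
  I           0.05183       0.844
  C          -0.04162      0.1249
  E           0.01021      0.9688
  solve Keq expr → x = 0.04162; check Q = 89.08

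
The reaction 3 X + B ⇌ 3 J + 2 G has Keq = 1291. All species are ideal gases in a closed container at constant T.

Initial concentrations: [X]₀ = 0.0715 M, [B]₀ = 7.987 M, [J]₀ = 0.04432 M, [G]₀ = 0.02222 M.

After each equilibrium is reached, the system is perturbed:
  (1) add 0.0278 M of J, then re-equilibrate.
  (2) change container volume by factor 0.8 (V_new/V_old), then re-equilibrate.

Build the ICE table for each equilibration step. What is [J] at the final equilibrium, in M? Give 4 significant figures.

Q₀ = 1.4723e-05 vs Keq = 1291 ⇒ Q<K, forward
Step 1:
                   X          B          J          G
  I           0.0715      7.987    0.04432    0.02222
  C         -0.07061   -0.02354    0.07061    0.04707
  E       8.9168e-04      7.963     0.1149    0.06929
  solve Keq expr → x = 0.02354; check Q = 1291
Then add 0.0278 M of J.
Step 2:
                   X          B          J          G
  I       8.9168e-04      7.963     0.1427    0.06929
  C       2.1253e-04 7.0843e-05 -2.1253e-04 -1.4169e-04
  E         0.001104      7.964     0.1425    0.06915
  solve Keq expr → x = -7.0843e-05; check Q = 1291
Then change container volume by factor 0.8 (V_new/V_old).
Step 3:
                   X          B          J          G
  I          0.00138      9.954     0.1781    0.08644
  C       1.0490e-04 3.4967e-05 -1.0490e-04 -6.9934e-05
  E         0.001485      9.954      0.178    0.08637
  solve Keq expr → x = -3.4967e-05; check Q = 1291

[J]_eq = 0.178 M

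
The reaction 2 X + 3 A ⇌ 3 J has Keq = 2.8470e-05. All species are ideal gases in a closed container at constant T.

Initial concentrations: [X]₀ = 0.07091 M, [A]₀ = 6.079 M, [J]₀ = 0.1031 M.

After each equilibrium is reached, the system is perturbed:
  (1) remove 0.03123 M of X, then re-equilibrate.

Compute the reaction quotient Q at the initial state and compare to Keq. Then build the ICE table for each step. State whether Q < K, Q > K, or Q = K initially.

Q₀ = 9.7021e-04 vs Keq = 2.8470e-05 ⇒ Q>K, reverse
Step 1:
                   X          A          J
  Initial    0.07091      6.079     0.1031
  Change      0.0399    0.05985   -0.05985
  Equil       0.1108      6.139    0.04325
  solve Keq expr → x = -0.01995; check Q = 2.8470e-05
Then remove 0.03123 M of X.
Step 2:
                   X          A          J
  Initial    0.07958      6.139    0.04325
  Change    0.004767   0.007151  -0.007151
  Equil      0.08435      6.146    0.03609
  solve Keq expr → x = -0.002384; check Q = 2.8470e-05

Q₀ = 9.7021e-04; Q > K (proceeds reverse)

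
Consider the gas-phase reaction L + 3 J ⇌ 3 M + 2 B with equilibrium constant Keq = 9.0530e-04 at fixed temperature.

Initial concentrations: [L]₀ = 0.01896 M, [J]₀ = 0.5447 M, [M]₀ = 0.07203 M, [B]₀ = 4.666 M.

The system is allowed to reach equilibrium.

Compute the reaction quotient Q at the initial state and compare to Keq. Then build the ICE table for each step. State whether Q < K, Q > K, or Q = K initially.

Q₀ = 2.655 vs Keq = 9.0530e-04 ⇒ Q>K, reverse
Step 1:
                   L          J          M          B
  I          0.01896     0.5447    0.07203      4.666
  C          0.02158    0.06473   -0.06473   -0.04315
  E          0.04054     0.6094   0.007298      4.623
  solve Keq expr → x = -0.02158; check Q = 9.0530e-04

Q₀ = 2.655; Q > K (proceeds reverse)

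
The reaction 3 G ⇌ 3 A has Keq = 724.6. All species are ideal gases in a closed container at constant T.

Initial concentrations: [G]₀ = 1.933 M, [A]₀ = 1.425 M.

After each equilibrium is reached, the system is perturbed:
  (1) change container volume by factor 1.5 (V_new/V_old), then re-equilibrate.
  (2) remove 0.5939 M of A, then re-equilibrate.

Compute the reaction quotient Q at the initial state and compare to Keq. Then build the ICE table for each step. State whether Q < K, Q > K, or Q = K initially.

Q₀ = 0.4006 vs Keq = 724.6 ⇒ Q<K, forward
Step 1:
                  G         A
  I           1.933     1.425
  C          -1.597     1.597
  E          0.3364     3.022
  solve Keq expr → x = 0.5322; check Q = 724.6
Then change container volume by factor 1.5 (V_new/V_old).
Step 2:
                  G         A
  I          0.2243     2.014
  C               0         0
  E          0.2243     2.014
  solve Keq expr → x = 0; check Q = 724.6
Then remove 0.5939 M of A.
Step 3:
                  G         A
  I          0.2243      1.42
  C         -0.0595    0.0595
  E          0.1648      1.48
  solve Keq expr → x = 0.01983; check Q = 724.6

Q₀ = 0.4006; Q < K (proceeds forward)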